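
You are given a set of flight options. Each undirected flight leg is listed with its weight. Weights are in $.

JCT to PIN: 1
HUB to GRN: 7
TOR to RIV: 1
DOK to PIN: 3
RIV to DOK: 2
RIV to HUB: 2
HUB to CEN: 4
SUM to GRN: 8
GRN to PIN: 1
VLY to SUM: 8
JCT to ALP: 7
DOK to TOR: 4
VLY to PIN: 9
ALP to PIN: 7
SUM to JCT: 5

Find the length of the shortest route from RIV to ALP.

Enumerating some paths:
RIV–DOK–PIN–JCT–ALP: 2+3+1+7 = 13
RIV–DOK–PIN–ALP: 2+3+7 = 12
The minimum is $12 via RIV–DOK–PIN–ALP.

$12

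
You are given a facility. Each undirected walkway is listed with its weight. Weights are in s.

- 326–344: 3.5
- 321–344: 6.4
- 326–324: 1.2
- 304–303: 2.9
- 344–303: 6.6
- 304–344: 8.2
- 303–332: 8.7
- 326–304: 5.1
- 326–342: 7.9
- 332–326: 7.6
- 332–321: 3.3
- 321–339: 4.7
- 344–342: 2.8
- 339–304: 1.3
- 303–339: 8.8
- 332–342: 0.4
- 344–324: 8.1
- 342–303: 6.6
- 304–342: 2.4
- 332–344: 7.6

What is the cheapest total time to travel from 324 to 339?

7.6 s

Enumerating some paths:
324 → 326 → 304 → 339: 1.2+5.1+1.3 = 7.6
324 → 326 → 342 → 304 → 339: 1.2+7.9+2.4+1.3 = 12.8
324 → 326 → 344 → 342 → 304 → 339: 1.2+3.5+2.8+2.4+1.3 = 11.2
324 → 326 → 332 → 342 → 304 → 339: 1.2+7.6+0.4+2.4+1.3 = 12.9
The minimum is 7.6 s via 324 → 326 → 304 → 339.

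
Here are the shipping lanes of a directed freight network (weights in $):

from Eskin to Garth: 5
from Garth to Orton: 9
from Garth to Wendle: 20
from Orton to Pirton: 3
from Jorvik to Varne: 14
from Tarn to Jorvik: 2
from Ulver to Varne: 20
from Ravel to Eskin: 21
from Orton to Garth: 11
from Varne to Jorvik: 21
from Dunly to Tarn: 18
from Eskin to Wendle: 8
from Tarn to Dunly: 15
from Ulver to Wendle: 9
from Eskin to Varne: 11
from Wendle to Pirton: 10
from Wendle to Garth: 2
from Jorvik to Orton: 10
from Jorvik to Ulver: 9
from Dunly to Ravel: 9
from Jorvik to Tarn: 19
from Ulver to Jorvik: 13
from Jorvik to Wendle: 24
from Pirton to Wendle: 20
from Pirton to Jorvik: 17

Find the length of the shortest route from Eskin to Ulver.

Shortest distances from Eskin:
Eskin: 0
Garth: 5  (via Eskin)
Wendle: 8  (via Eskin)
Varne: 11  (via Eskin)
Orton: 14  (via Garth)
Pirton: 17  (via Orton)
Jorvik: 32  (via Varne)
Ulver: 41  (via Jorvik)
Shortest route: Eskin–Varne–Jorvik–Ulver = $41.

$41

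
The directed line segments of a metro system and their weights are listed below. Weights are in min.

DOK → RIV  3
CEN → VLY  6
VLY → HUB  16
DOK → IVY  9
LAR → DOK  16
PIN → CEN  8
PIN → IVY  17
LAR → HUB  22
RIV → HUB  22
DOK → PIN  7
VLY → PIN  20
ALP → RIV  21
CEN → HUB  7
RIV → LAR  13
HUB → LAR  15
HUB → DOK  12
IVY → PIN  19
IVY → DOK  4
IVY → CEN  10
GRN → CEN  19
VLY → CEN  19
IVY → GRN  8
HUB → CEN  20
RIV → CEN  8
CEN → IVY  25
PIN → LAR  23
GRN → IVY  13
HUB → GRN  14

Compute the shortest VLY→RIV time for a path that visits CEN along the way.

41 min

Best VLY to CEN: VLY → CEN costing 19
Best CEN to RIV: CEN → HUB → DOK → RIV costing 22
Total via CEN: 19 + 22 = 41 min.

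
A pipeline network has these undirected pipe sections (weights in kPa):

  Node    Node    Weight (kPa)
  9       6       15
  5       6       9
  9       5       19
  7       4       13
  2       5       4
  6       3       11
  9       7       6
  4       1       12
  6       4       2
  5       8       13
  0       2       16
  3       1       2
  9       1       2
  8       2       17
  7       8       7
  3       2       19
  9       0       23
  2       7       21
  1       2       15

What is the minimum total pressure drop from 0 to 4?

31 kPa

Shortest distances from 0:
0: 0
2: 16  (via 0)
5: 20  (via 2)
9: 23  (via 0)
1: 25  (via 9)
3: 27  (via 1)
6: 29  (via 5)
7: 29  (via 9)
4: 31  (via 6)
Shortest route: 0 → 2 → 5 → 6 → 4 = 31 kPa.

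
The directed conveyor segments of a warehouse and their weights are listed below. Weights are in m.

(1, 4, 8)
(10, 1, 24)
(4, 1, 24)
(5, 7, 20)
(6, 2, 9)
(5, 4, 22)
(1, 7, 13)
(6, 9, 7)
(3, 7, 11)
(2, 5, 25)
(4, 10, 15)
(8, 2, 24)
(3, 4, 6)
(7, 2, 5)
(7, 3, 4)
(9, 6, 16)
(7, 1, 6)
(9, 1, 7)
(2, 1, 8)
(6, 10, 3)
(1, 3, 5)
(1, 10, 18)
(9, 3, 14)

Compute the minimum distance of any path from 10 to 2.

Shortest distances from 10:
10: 0
1: 24  (via 10)
3: 29  (via 1)
4: 32  (via 1)
7: 37  (via 1)
2: 42  (via 7)
Shortest route: 10–1–7–2 = 42 m.

42 m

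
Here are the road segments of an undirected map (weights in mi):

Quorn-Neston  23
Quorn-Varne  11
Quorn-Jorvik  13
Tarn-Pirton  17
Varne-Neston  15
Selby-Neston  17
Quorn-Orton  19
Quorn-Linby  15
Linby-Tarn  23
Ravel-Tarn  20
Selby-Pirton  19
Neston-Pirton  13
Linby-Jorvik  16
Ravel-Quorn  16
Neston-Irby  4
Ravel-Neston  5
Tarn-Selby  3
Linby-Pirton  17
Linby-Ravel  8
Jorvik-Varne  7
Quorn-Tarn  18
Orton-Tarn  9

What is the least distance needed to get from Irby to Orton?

Running Dijkstra from Irby:
Irby: 0
Neston: 4  (via Irby)
Ravel: 9  (via Neston)
Linby: 17  (via Ravel)
Pirton: 17  (via Neston)
Varne: 19  (via Neston)
Selby: 21  (via Neston)
Tarn: 24  (via Selby)
Quorn: 25  (via Ravel)
Jorvik: 26  (via Varne)
Orton: 33  (via Tarn)
Shortest route: Irby → Neston → Selby → Tarn → Orton = 33 mi.

33 mi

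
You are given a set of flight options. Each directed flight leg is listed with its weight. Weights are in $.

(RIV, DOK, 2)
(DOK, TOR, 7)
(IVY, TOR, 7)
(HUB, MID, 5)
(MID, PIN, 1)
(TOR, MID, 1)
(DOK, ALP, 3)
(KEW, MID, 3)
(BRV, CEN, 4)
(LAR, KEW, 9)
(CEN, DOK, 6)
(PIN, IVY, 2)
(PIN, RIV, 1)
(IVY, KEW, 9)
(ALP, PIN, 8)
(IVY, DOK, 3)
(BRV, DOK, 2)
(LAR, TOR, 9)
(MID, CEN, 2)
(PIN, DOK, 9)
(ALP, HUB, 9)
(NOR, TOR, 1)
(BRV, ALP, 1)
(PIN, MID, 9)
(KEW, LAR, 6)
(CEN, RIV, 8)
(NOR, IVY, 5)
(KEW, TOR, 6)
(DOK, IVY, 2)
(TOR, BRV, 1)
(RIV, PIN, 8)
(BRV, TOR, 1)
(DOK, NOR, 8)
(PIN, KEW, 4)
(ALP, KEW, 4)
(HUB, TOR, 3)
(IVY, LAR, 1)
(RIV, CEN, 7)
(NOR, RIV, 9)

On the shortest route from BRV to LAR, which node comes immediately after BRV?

DOK

Enumerating some paths:
BRV–DOK–IVY–LAR: 2+2+1 = 5
BRV–TOR–MID–PIN–IVY–LAR: 1+1+1+2+1 = 6
The minimum is $5 via BRV–DOK–IVY–LAR.
So from BRV the first move is to DOK.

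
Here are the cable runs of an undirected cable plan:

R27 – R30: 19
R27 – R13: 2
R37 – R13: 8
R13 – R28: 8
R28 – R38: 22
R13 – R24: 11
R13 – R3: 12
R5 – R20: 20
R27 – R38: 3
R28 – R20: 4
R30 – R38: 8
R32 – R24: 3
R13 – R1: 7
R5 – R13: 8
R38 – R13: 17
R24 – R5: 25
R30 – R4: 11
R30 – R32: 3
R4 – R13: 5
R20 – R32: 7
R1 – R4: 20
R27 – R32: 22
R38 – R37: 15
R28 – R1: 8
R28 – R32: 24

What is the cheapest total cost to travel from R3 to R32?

26

Enumerating some paths:
R3 - R13 - R27 - R38 - R30 - R32: 12+2+3+8+3 = 28
R3 - R13 - R4 - R30 - R32: 12+5+11+3 = 31
R3 - R13 - R24 - R32: 12+11+3 = 26
Cheapest is R3 - R13 - R24 - R32 at 26.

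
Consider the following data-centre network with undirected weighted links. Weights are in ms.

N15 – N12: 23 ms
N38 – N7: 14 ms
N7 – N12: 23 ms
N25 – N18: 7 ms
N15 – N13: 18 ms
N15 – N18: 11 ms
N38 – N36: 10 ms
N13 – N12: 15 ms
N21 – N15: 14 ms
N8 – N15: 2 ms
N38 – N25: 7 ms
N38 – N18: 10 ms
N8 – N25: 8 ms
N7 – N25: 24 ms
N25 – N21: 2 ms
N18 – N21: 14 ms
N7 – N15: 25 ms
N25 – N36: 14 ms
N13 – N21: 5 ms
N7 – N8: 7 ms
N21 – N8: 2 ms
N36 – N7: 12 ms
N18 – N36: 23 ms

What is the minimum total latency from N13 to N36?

Enumerating some paths:
N13 - N21 - N25 - N36: 5+2+14 = 21
N13 - N21 - N25 - N38 - N36: 5+2+7+10 = 24
N13 - N21 - N8 - N7 - N36: 5+2+7+12 = 26
Cheapest is N13 - N21 - N25 - N36 at 21 ms.

21 ms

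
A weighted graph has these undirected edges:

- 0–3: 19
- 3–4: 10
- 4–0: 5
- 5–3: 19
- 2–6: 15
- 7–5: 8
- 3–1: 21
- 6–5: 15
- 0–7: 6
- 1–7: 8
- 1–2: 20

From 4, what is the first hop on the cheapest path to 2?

Candidate routes:
4 - 3 - 5 - 6 - 2: 10+19+15+15 = 59
4 - 3 - 1 - 2: 10+21+20 = 51
4 - 0 - 7 - 1 - 2: 5+6+8+20 = 39
4 - 0 - 7 - 5 - 6 - 2: 5+6+8+15+15 = 49
Cheapest is 4 - 0 - 7 - 1 - 2 at 39.
So from 4 the first move is to 0.

0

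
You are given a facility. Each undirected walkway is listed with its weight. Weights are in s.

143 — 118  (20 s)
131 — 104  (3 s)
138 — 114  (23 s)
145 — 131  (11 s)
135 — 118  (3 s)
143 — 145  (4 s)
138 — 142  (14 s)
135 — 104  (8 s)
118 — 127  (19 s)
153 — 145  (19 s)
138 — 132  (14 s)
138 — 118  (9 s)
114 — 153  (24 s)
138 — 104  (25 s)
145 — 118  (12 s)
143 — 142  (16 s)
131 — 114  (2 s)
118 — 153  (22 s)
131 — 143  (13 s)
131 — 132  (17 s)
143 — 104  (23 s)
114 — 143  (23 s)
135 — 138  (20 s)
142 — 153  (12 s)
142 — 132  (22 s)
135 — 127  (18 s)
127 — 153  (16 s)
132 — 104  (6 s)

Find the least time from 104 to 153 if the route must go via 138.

Shortest 104→138: 104 → 132 → 138 = 20
Best 138 to 153: 138 → 142 → 153 costing 26
Total via 138: 20 + 26 = 46 s.

46 s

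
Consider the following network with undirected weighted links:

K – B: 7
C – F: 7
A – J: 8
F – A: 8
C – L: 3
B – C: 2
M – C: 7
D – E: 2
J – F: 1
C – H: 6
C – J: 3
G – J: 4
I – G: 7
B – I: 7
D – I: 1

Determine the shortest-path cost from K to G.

16

Candidate routes:
K - B - C - F - A - J - G: 7+2+7+8+8+4 = 36
K - B - C - F - J - G: 7+2+7+1+4 = 21
K - B - C - J - G: 7+2+3+4 = 16
K - B - I - G: 7+7+7 = 21
Cheapest is K - B - C - J - G at 16.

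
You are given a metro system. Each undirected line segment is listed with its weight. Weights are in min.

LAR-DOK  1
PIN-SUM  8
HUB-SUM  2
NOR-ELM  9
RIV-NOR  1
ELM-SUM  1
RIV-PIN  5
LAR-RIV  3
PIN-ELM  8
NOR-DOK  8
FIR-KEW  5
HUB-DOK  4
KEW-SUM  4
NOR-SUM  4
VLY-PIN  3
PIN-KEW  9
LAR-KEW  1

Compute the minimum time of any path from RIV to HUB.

7 min

Shortest distances from RIV:
RIV: 0
NOR: 1  (via RIV)
LAR: 3  (via RIV)
DOK: 4  (via LAR)
KEW: 4  (via LAR)
SUM: 5  (via NOR)
PIN: 5  (via RIV)
ELM: 6  (via SUM)
HUB: 7  (via SUM)
Shortest route: RIV → NOR → SUM → HUB = 7 min.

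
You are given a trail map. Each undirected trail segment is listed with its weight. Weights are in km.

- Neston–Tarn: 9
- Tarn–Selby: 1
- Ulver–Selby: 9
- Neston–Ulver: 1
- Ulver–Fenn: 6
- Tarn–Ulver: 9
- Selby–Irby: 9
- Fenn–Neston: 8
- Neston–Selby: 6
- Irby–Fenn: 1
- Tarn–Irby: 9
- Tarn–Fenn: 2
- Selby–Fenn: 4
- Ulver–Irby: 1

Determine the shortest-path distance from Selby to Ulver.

Compare a few routes:
Selby - Neston - Ulver: 6+1 = 7
Selby - Fenn - Irby - Ulver: 4+1+1 = 6
Selby - Tarn - Fenn - Irby - Ulver: 1+2+1+1 = 5
Selby - Tarn - Fenn - Ulver: 1+2+6 = 9
The minimum is 5 km via Selby - Tarn - Fenn - Irby - Ulver.

5 km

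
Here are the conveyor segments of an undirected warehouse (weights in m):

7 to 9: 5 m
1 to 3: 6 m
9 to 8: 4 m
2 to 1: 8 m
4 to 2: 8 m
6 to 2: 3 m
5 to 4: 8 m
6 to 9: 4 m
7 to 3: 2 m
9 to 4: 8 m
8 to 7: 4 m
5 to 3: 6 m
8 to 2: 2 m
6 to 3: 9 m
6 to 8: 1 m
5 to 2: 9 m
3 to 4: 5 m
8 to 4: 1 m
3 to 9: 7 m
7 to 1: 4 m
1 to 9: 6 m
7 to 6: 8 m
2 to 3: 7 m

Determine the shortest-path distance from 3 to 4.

Enumerating some paths:
3 → 4: 5 = 5
3 → 7 → 8 → 4: 2+4+1 = 7
Cheapest is 3 → 4 at 5 m.

5 m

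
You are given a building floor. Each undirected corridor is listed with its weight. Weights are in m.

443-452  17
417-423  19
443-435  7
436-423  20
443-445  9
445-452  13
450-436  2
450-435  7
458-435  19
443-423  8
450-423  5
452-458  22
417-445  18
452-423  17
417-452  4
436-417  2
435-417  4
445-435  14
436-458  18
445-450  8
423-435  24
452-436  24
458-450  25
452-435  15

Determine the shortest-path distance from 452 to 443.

Running Dijkstra from 452:
452: 0
417: 4  (via 452)
436: 6  (via 417)
435: 8  (via 417)
450: 8  (via 436)
423: 13  (via 450)
445: 13  (via 452)
443: 15  (via 435)
Shortest route: 452 → 417 → 435 → 443 = 15 m.

15 m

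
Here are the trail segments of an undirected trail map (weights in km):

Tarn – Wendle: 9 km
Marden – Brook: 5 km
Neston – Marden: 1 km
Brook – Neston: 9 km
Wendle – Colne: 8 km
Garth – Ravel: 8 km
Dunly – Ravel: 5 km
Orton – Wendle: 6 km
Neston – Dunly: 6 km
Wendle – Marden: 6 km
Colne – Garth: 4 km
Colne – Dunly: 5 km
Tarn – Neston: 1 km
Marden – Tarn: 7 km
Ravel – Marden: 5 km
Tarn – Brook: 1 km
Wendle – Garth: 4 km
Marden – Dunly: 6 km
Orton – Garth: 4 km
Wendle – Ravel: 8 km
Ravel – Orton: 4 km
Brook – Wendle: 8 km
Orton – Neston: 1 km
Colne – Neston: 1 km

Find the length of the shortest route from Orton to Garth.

4 km

Shortest distances from Orton:
Orton: 0
Neston: 1  (via Orton)
Marden: 2  (via Neston)
Tarn: 2  (via Neston)
Colne: 2  (via Neston)
Brook: 3  (via Tarn)
Ravel: 4  (via Orton)
Garth: 4  (via Orton)
Shortest route: Orton → Garth = 4 km.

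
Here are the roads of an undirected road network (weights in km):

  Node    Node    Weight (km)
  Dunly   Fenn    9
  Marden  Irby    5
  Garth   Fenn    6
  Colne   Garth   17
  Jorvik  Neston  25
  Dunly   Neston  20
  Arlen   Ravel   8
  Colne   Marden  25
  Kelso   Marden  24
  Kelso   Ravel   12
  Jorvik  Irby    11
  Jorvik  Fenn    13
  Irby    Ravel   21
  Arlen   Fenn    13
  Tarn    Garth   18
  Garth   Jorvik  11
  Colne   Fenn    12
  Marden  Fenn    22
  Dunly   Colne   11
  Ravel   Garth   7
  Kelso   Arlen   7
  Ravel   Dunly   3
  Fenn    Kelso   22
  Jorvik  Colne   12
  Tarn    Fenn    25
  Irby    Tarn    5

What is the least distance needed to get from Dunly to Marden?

29 km

Candidate routes:
Dunly → Ravel → Irby → Marden: 3+21+5 = 29
Dunly → Fenn → Marden: 9+22 = 31
Cheapest is Dunly → Ravel → Irby → Marden at 29 km.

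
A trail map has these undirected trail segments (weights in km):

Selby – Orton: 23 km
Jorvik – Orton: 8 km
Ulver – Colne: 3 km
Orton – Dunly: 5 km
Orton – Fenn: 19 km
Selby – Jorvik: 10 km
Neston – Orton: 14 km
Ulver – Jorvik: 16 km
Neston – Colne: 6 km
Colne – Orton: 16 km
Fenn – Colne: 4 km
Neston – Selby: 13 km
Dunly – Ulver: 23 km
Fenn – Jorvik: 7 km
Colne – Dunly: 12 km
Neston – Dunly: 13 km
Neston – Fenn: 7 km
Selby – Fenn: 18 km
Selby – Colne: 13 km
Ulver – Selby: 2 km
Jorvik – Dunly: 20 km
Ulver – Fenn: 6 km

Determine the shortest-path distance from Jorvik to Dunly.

13 km

Settle nodes by increasing distance from Jorvik:
Jorvik: 0
Fenn: 7  (via Jorvik)
Orton: 8  (via Jorvik)
Selby: 10  (via Jorvik)
Colne: 11  (via Fenn)
Ulver: 12  (via Selby)
Dunly: 13  (via Orton)
Shortest route: Jorvik → Orton → Dunly = 13 km.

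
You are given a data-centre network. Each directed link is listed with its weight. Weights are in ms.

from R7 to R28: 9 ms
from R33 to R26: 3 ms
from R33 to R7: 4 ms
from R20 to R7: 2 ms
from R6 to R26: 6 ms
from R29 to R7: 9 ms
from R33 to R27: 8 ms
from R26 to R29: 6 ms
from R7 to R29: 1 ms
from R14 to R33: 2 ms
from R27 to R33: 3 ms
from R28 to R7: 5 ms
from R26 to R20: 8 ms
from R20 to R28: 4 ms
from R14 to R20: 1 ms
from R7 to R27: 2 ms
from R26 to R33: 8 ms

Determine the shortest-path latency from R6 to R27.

Compare a few routes:
R6 - R26 - R20 - R7 - R27: 6+8+2+2 = 18
R6 - R26 - R33 - R7 - R27: 6+8+4+2 = 20
The minimum is 18 ms via R6 - R26 - R20 - R7 - R27.

18 ms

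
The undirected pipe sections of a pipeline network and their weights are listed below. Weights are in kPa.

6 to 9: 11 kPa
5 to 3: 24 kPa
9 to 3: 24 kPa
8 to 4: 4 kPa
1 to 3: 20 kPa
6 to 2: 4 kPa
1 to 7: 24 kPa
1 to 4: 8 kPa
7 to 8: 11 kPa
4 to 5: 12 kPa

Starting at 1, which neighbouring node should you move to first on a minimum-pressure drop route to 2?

Candidate routes:
1 - 3 - 9 - 6 - 2: 20+24+11+4 = 59
1 - 4 - 5 - 3 - 9 - 6 - 2: 8+12+24+24+11+4 = 83
Cheapest is 1 - 3 - 9 - 6 - 2 at 59 kPa.
So from 1 the first move is to 3.

3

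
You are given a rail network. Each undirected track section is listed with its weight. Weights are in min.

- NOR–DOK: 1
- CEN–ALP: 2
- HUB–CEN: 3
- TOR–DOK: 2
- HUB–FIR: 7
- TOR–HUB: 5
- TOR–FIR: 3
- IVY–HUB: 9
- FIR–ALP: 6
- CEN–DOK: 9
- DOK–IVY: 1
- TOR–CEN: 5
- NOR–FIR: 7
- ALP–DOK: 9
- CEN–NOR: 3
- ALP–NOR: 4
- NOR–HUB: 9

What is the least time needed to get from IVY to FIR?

6 min

Shortest distances from IVY:
IVY: 0
DOK: 1  (via IVY)
NOR: 2  (via DOK)
TOR: 3  (via DOK)
CEN: 5  (via NOR)
ALP: 6  (via NOR)
FIR: 6  (via TOR)
Shortest route: IVY → DOK → TOR → FIR = 6 min.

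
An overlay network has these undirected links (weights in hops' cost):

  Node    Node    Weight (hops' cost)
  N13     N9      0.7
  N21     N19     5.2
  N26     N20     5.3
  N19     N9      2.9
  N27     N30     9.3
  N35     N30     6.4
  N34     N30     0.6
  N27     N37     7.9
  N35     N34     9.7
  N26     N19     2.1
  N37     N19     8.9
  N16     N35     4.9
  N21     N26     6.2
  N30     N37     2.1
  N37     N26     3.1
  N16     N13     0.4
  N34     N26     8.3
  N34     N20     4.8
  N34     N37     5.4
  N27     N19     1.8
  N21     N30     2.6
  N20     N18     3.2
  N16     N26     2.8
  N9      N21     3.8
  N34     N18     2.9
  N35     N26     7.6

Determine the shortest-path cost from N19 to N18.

10.6 hops' cost

Enumerating some paths:
N19 - N21 - N30 - N34 - N18: 5.2+2.6+0.6+2.9 = 11.3
N19 - N26 - N20 - N18: 2.1+5.3+3.2 = 10.6
N19 - N26 - N37 - N30 - N34 - N18: 2.1+3.1+2.1+0.6+2.9 = 10.8
The minimum is 10.6 hops' cost via N19 - N26 - N20 - N18.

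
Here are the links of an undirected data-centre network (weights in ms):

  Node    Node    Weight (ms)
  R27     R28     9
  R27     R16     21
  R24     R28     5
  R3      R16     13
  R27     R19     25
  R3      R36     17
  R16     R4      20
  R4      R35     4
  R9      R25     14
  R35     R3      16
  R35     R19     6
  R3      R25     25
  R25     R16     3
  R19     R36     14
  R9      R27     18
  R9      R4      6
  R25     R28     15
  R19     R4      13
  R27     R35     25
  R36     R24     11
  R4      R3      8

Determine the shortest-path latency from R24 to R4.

Settle nodes by increasing distance from R24:
R24: 0
R28: 5  (via R24)
R36: 11  (via R24)
R27: 14  (via R28)
R25: 20  (via R28)
R16: 23  (via R25)
R19: 25  (via R36)
R3: 28  (via R36)
R35: 31  (via R19)
R9: 32  (via R27)
R4: 35  (via R35)
Shortest route: R24–R36–R19–R35–R4 = 35 ms.

35 ms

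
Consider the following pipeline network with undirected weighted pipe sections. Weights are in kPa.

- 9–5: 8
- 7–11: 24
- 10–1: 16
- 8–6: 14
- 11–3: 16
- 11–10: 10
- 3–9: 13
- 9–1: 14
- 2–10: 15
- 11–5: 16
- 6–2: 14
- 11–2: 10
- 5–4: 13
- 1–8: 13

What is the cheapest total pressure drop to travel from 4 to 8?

Enumerating some paths:
4 → 5 → 11 → 2 → 6 → 8: 13+16+10+14+14 = 67
4 → 5 → 9 → 1 → 8: 13+8+14+13 = 48
The minimum is 48 kPa via 4 → 5 → 9 → 1 → 8.

48 kPa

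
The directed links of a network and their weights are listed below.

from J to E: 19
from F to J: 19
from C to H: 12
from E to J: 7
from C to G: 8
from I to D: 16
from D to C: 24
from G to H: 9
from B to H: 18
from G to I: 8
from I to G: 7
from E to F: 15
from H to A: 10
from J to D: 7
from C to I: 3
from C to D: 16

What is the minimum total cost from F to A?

Compare a few routes:
F–J–D–C–I–G–H–A: 19+7+24+3+7+9+10 = 79
F–J–D–C–G–H–A: 19+7+24+8+9+10 = 77
F–J–D–C–H–A: 19+7+24+12+10 = 72
The minimum is 72 via F–J–D–C–H–A.

72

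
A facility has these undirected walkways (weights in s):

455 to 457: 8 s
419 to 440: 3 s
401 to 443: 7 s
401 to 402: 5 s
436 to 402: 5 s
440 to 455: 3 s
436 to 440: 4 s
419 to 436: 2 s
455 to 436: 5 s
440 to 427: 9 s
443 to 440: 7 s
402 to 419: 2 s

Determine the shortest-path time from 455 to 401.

Settle nodes by increasing distance from 455:
455: 0
440: 3  (via 455)
436: 5  (via 455)
419: 6  (via 440)
402: 8  (via 419)
457: 8  (via 455)
443: 10  (via 440)
427: 12  (via 440)
401: 13  (via 402)
Shortest route: 455 → 440 → 419 → 402 → 401 = 13 s.

13 s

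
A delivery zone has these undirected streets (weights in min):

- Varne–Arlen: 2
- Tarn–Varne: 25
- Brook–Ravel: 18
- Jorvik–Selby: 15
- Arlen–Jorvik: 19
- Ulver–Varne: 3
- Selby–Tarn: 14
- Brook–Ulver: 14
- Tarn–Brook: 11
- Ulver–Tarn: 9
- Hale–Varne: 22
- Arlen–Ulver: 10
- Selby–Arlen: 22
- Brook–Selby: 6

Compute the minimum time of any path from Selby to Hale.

Compare a few routes:
Selby–Arlen–Varne–Hale: 22+2+22 = 46
Selby–Brook–Ulver–Varne–Hale: 6+14+3+22 = 45
The minimum is 45 min via Selby–Brook–Ulver–Varne–Hale.

45 min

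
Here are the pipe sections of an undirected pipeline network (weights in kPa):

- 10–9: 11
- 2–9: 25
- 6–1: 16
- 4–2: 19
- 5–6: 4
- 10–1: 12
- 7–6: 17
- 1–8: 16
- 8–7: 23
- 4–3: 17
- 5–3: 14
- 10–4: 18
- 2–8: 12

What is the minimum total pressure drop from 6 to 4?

Running Dijkstra from 6:
6: 0
5: 4  (via 6)
1: 16  (via 6)
7: 17  (via 6)
3: 18  (via 5)
10: 28  (via 1)
8: 32  (via 1)
4: 35  (via 3)
Shortest route: 6–5–3–4 = 35 kPa.

35 kPa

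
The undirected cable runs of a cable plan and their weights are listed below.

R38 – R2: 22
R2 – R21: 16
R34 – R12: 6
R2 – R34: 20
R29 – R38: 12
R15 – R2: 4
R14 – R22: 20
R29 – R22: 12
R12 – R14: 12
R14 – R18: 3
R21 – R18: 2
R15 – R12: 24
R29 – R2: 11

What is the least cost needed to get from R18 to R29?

Running Dijkstra from R18:
R18: 0
R21: 2  (via R18)
R14: 3  (via R18)
R12: 15  (via R14)
R2: 18  (via R21)
R34: 21  (via R12)
R15: 22  (via R2)
R22: 23  (via R14)
R29: 29  (via R2)
Shortest route: R18–R21–R2–R29 = 29.

29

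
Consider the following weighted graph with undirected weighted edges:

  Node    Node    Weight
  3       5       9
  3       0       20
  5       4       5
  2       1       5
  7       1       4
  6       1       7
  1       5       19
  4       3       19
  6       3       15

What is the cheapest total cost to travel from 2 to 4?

29

Compare a few routes:
2 → 1 → 6 → 3 → 5 → 4: 5+7+15+9+5 = 41
2 → 1 → 5 → 4: 5+19+5 = 29
2 → 1 → 6 → 3 → 4: 5+7+15+19 = 46
The minimum is 29 via 2 → 1 → 5 → 4.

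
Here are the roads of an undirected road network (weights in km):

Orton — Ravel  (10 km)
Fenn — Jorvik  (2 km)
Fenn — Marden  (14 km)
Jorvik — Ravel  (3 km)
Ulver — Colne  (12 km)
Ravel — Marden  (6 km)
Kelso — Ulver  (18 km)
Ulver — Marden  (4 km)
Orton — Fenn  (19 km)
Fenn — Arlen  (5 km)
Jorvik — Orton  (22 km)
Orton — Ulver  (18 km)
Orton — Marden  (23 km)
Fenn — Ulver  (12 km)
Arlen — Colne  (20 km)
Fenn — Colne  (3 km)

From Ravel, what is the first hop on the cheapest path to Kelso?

Marden

Candidate routes:
Ravel–Jorvik–Fenn–Marden–Ulver–Kelso: 3+2+14+4+18 = 41
Ravel–Marden–Ulver–Kelso: 6+4+18 = 28
Ravel–Jorvik–Fenn–Ulver–Kelso: 3+2+12+18 = 35
Ravel–Jorvik–Fenn–Colne–Ulver–Kelso: 3+2+3+12+18 = 38
The minimum is 28 km via Ravel–Marden–Ulver–Kelso.
So from Ravel the first move is to Marden.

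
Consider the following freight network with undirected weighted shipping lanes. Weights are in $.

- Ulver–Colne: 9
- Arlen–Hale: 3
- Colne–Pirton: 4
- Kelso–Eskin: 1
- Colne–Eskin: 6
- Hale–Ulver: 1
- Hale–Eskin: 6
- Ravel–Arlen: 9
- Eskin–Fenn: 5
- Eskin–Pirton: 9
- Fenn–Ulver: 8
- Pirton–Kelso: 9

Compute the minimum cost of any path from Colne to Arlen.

$13

Candidate routes:
Colne–Pirton–Eskin–Hale–Arlen: 4+9+6+3 = 22
Colne–Ulver–Hale–Arlen: 9+1+3 = 13
Colne–Eskin–Hale–Arlen: 6+6+3 = 15
The minimum is $13 via Colne–Ulver–Hale–Arlen.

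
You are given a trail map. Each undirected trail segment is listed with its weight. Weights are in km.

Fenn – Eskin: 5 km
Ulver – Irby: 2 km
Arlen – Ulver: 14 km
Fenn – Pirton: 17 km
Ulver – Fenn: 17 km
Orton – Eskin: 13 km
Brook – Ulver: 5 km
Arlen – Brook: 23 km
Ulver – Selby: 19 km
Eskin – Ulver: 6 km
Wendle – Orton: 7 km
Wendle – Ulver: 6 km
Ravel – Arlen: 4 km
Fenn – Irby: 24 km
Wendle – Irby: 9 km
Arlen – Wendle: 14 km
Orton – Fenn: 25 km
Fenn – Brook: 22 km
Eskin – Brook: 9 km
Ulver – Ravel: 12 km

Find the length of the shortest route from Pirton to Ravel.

Settle nodes by increasing distance from Pirton:
Pirton: 0
Fenn: 17  (via Pirton)
Eskin: 22  (via Fenn)
Ulver: 28  (via Eskin)
Irby: 30  (via Ulver)
Brook: 31  (via Eskin)
Wendle: 34  (via Ulver)
Orton: 35  (via Eskin)
Ravel: 40  (via Ulver)
Shortest route: Pirton–Fenn–Eskin–Ulver–Ravel = 40 km.

40 km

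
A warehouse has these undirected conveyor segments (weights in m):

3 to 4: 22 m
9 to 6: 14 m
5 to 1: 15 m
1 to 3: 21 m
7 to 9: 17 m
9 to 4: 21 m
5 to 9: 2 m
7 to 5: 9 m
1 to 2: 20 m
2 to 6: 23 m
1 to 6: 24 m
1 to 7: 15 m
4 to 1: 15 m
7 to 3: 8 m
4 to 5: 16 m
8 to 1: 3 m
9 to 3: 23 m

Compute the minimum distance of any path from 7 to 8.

Enumerating some paths:
7 - 5 - 1 - 8: 9+15+3 = 27
7 - 9 - 5 - 1 - 8: 17+2+15+3 = 37
7 - 3 - 1 - 8: 8+21+3 = 32
7 - 1 - 8: 15+3 = 18
The minimum is 18 m via 7 - 1 - 8.

18 m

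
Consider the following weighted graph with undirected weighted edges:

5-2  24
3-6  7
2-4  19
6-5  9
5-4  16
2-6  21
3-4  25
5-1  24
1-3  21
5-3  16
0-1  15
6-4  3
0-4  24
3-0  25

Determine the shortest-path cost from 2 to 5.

24

Shortest distances from 2:
2: 0
4: 19  (via 2)
6: 21  (via 2)
5: 24  (via 2)
Shortest route: 2–5 = 24.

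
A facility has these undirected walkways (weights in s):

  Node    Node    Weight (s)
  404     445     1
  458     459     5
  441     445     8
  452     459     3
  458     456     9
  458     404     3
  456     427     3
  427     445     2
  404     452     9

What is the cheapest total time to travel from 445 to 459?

9 s

Compare a few routes:
445 → 404 → 452 → 459: 1+9+3 = 13
445 → 404 → 458 → 459: 1+3+5 = 9
Cheapest is 445 → 404 → 458 → 459 at 9 s.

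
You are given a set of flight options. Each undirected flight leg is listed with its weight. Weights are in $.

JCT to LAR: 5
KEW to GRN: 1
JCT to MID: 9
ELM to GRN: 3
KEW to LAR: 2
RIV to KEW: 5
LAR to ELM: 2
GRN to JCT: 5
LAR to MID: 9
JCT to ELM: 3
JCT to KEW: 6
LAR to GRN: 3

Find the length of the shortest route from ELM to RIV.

Settle nodes by increasing distance from ELM:
ELM: 0
LAR: 2  (via ELM)
JCT: 3  (via ELM)
GRN: 3  (via ELM)
KEW: 4  (via LAR)
RIV: 9  (via KEW)
Shortest route: ELM–LAR–KEW–RIV = $9.

$9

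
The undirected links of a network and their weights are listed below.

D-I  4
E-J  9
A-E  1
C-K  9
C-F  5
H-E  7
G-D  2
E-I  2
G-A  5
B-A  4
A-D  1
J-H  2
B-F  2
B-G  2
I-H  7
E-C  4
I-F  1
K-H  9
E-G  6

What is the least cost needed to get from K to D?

15

Compare a few routes:
K–C–E–A–D: 9+4+1+1 = 15
K–C–F–I–D: 9+5+1+4 = 19
K–H–E–A–D: 9+7+1+1 = 18
The minimum is 15 via K–C–E–A–D.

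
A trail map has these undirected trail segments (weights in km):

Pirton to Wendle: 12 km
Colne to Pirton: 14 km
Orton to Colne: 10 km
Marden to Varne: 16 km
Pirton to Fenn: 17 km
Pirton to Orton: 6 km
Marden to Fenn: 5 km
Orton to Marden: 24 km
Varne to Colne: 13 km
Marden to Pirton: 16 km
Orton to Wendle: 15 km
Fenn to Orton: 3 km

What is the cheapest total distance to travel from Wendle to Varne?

Running Dijkstra from Wendle:
Wendle: 0
Pirton: 12  (via Wendle)
Orton: 15  (via Wendle)
Fenn: 18  (via Orton)
Marden: 23  (via Fenn)
Colne: 25  (via Orton)
Varne: 38  (via Colne)
Shortest route: Wendle–Orton–Colne–Varne = 38 km.

38 km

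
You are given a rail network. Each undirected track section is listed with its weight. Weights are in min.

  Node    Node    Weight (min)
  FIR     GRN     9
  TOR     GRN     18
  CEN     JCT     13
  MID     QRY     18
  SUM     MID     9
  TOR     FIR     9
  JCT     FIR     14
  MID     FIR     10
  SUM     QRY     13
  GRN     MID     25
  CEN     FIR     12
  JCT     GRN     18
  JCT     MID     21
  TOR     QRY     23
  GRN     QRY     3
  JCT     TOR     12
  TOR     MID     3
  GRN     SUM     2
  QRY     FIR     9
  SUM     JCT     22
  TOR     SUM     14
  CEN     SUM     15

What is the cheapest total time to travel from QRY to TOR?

17 min

Enumerating some paths:
QRY → FIR → TOR: 9+9 = 18
QRY → GRN → SUM → MID → TOR: 3+2+9+3 = 17
QRY → GRN → SUM → TOR: 3+2+14 = 19
The minimum is 17 min via QRY → GRN → SUM → MID → TOR.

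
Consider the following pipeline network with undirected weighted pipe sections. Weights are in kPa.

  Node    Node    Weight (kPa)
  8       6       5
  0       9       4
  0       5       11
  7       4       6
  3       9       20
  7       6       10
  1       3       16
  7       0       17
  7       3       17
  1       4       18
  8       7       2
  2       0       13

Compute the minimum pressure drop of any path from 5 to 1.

Running Dijkstra from 5:
5: 0
0: 11  (via 5)
9: 15  (via 0)
2: 24  (via 0)
7: 28  (via 0)
8: 30  (via 7)
4: 34  (via 7)
3: 35  (via 9)
6: 35  (via 8)
1: 51  (via 3)
Shortest route: 5–0–9–3–1 = 51 kPa.

51 kPa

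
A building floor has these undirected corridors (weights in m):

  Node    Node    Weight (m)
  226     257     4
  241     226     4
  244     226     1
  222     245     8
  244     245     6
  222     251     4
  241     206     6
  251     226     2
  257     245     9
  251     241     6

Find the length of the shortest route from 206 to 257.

Candidate routes:
206 → 241 → 226 → 244 → 245 → 257: 6+4+1+6+9 = 26
206 → 241 → 251 → 226 → 257: 6+6+2+4 = 18
206 → 241 → 226 → 257: 6+4+4 = 14
The minimum is 14 m via 206 → 241 → 226 → 257.

14 m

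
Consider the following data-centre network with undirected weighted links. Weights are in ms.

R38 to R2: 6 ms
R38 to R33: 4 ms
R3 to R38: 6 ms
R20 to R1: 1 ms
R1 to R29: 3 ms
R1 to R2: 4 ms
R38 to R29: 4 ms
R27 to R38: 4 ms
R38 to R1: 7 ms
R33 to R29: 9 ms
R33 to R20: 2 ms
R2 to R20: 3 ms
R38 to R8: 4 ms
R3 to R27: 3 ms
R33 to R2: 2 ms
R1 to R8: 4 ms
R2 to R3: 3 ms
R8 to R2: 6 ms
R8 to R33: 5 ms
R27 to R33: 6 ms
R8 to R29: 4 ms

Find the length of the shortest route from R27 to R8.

Shortest distances from R27:
R27: 0
R3: 3  (via R27)
R38: 4  (via R27)
R2: 6  (via R3)
R33: 6  (via R27)
R29: 8  (via R38)
R8: 8  (via R38)
Shortest route: R27 → R38 → R8 = 8 ms.

8 ms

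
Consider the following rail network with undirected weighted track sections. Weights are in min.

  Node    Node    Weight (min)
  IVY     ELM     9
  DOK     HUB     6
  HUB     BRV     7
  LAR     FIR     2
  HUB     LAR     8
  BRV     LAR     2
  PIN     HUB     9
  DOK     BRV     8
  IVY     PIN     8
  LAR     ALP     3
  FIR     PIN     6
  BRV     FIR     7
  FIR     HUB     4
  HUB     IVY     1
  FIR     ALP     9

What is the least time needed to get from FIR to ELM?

14 min

Shortest distances from FIR:
FIR: 0
LAR: 2  (via FIR)
BRV: 4  (via LAR)
HUB: 4  (via FIR)
IVY: 5  (via HUB)
ALP: 5  (via LAR)
PIN: 6  (via FIR)
DOK: 10  (via HUB)
ELM: 14  (via IVY)
Shortest route: FIR → HUB → IVY → ELM = 14 min.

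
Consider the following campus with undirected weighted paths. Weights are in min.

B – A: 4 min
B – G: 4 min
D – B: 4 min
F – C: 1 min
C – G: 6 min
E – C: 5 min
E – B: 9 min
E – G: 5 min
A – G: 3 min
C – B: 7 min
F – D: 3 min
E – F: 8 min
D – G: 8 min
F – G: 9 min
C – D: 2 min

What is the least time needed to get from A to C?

Candidate routes:
A - B - C: 4+7 = 11
A - G - C: 3+6 = 9
A - B - D - C: 4+4+2 = 10
The minimum is 9 min via A - G - C.

9 min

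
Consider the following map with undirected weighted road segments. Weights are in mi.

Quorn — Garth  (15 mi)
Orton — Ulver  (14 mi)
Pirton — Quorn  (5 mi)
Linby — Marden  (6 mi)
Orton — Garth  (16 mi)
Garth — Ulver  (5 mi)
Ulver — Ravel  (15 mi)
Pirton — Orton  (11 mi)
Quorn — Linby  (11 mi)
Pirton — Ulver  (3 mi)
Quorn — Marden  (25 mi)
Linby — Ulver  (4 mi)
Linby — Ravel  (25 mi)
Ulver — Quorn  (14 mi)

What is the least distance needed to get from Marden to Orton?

Enumerating some paths:
Marden–Linby–Quorn–Pirton–Orton: 6+11+5+11 = 33
Marden–Linby–Ulver–Orton: 6+4+14 = 24
Marden–Linby–Ulver–Garth–Orton: 6+4+5+16 = 31
The minimum is 24 mi via Marden–Linby–Ulver–Orton.

24 mi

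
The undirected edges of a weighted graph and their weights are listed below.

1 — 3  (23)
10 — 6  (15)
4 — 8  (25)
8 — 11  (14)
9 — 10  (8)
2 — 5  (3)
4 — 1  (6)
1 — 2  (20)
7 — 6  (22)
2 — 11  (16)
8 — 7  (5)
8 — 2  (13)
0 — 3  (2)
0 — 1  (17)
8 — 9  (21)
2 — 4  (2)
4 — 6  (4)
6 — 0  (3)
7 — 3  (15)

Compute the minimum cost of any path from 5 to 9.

Enumerating some paths:
5–2–4–8–9: 3+2+25+21 = 51
5–2–4–6–10–9: 3+2+4+15+8 = 32
5–2–8–9: 3+13+21 = 37
The minimum is 32 via 5–2–4–6–10–9.

32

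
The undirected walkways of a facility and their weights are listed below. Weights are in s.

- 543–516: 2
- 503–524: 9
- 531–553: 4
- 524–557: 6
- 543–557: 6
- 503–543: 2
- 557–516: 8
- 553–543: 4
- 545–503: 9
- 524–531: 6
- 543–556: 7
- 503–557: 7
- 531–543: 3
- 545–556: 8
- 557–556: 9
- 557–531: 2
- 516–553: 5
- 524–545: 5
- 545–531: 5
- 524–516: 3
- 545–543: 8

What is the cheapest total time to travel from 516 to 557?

7 s

Running Dijkstra from 516:
516: 0
543: 2  (via 516)
524: 3  (via 516)
503: 4  (via 543)
531: 5  (via 543)
553: 5  (via 516)
557: 7  (via 531)
Shortest route: 516–543–531–557 = 7 s.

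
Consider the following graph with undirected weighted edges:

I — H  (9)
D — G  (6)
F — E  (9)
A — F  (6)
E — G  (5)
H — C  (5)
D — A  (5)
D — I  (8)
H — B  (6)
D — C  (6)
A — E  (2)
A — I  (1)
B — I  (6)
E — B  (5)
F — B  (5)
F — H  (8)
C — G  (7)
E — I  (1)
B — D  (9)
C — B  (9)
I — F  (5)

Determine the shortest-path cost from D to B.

9

Settle nodes by increasing distance from D:
D: 0
A: 5  (via D)
C: 6  (via D)
G: 6  (via D)
I: 6  (via A)
E: 7  (via A)
B: 9  (via D)
Shortest route: D → B = 9.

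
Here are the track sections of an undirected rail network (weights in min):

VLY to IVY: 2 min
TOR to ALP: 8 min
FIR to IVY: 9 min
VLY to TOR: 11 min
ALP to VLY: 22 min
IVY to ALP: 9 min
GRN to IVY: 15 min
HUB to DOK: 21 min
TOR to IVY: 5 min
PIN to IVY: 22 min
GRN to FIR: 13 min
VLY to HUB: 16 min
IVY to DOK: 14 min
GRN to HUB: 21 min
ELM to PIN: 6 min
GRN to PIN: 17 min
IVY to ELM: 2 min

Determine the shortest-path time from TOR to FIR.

14 min

Shortest distances from TOR:
TOR: 0
IVY: 5  (via TOR)
ELM: 7  (via IVY)
VLY: 7  (via IVY)
ALP: 8  (via TOR)
PIN: 13  (via ELM)
FIR: 14  (via IVY)
Shortest route: TOR–IVY–FIR = 14 min.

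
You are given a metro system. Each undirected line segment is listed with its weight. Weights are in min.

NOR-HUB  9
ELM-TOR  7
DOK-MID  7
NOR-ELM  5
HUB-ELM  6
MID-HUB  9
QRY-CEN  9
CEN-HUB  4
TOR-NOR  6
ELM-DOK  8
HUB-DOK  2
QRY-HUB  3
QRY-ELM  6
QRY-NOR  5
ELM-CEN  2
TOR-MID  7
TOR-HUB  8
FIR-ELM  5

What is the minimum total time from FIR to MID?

Compare a few routes:
FIR–ELM–TOR–MID: 5+7+7 = 19
FIR–ELM–HUB–DOK–MID: 5+6+2+7 = 20
FIR–ELM–HUB–MID: 5+6+9 = 20
The minimum is 19 min via FIR–ELM–TOR–MID.

19 min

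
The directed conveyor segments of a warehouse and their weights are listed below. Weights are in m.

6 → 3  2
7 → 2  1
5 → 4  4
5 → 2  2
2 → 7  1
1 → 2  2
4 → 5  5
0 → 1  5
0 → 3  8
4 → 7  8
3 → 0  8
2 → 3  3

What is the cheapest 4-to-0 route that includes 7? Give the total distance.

20 m

Shortest 4→7: 4–7 = 8
Shortest 7→0: 7–2–3–0 = 12
Total via 7: 8 + 12 = 20 m.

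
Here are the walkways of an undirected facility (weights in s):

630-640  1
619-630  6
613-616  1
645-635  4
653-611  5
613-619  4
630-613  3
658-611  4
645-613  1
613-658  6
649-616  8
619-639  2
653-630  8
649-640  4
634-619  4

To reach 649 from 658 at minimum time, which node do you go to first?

613

Candidate routes:
658–613–619–630–640–649: 6+4+6+1+4 = 21
658–613–616–649: 6+1+8 = 15
658–613–630–640–649: 6+3+1+4 = 14
Cheapest is 658–613–630–640–649 at 14 s.
So from 658 the first move is to 613.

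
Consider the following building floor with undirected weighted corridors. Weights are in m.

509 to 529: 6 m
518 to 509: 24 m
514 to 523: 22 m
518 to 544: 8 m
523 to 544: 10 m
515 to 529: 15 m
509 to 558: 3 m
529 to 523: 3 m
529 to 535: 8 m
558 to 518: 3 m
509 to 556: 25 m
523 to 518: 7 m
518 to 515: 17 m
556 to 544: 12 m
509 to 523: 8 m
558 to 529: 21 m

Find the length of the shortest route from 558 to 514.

Shortest distances from 558:
558: 0
509: 3  (via 558)
518: 3  (via 558)
529: 9  (via 509)
523: 10  (via 518)
544: 11  (via 518)
535: 17  (via 529)
515: 20  (via 518)
556: 23  (via 544)
514: 32  (via 523)
Shortest route: 558 → 518 → 523 → 514 = 32 m.

32 m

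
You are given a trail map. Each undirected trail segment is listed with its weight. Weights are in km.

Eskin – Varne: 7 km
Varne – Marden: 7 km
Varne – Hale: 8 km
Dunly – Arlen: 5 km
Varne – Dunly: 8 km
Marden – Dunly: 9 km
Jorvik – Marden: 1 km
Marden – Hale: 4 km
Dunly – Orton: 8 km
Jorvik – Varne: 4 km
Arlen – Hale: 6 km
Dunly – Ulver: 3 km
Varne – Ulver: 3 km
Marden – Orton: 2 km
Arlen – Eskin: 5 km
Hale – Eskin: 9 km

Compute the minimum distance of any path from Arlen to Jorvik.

Shortest distances from Arlen:
Arlen: 0
Eskin: 5  (via Arlen)
Dunly: 5  (via Arlen)
Hale: 6  (via Arlen)
Ulver: 8  (via Dunly)
Marden: 10  (via Hale)
Jorvik: 11  (via Marden)
Shortest route: Arlen–Hale–Marden–Jorvik = 11 km.

11 km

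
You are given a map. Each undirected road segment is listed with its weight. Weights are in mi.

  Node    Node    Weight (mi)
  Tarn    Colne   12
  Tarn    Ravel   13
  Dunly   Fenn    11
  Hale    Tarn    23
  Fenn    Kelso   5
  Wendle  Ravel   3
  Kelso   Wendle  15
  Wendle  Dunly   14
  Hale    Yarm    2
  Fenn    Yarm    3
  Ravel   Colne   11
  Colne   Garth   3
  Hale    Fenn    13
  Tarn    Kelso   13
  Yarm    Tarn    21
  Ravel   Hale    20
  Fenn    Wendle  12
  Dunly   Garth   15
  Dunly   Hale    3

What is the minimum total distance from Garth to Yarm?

Enumerating some paths:
Garth → Dunly → Hale → Fenn → Yarm: 15+3+13+3 = 34
Garth → Dunly → Fenn → Yarm: 15+11+3 = 29
Garth → Dunly → Hale → Yarm: 15+3+2 = 20
Garth → Colne → Ravel → Wendle → Fenn → Yarm: 3+11+3+12+3 = 32
The minimum is 20 mi via Garth → Dunly → Hale → Yarm.

20 mi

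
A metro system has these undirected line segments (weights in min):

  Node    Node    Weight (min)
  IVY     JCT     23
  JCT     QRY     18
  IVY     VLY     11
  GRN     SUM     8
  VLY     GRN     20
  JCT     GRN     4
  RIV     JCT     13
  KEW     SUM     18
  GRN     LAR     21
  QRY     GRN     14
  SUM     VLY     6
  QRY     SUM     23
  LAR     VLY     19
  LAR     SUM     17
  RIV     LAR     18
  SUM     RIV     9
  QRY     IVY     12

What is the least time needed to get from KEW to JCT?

Settle nodes by increasing distance from KEW:
KEW: 0
SUM: 18  (via KEW)
VLY: 24  (via SUM)
GRN: 26  (via SUM)
RIV: 27  (via SUM)
JCT: 30  (via GRN)
Shortest route: KEW → SUM → GRN → JCT = 30 min.

30 min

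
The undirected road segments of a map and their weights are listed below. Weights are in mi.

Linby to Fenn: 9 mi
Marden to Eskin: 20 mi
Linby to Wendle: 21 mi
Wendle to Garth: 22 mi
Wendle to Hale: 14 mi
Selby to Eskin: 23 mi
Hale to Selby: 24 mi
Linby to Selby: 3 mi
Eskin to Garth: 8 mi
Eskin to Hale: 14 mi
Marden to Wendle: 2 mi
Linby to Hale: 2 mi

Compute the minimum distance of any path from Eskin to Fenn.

Running Dijkstra from Eskin:
Eskin: 0
Garth: 8  (via Eskin)
Hale: 14  (via Eskin)
Linby: 16  (via Hale)
Selby: 19  (via Linby)
Marden: 20  (via Eskin)
Wendle: 22  (via Marden)
Fenn: 25  (via Linby)
Shortest route: Eskin–Hale–Linby–Fenn = 25 mi.

25 mi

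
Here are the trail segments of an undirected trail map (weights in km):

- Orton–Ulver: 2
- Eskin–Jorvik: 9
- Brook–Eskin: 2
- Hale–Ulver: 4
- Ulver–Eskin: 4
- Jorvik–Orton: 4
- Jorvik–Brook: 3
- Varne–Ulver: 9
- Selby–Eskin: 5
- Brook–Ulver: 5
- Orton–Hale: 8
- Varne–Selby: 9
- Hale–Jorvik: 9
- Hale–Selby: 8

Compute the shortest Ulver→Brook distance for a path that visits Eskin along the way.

6 km

Best Ulver to Eskin: Ulver–Eskin costing 4
Shortest Eskin→Brook: Eskin–Brook = 2
Total via Eskin: 4 + 2 = 6 km.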